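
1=1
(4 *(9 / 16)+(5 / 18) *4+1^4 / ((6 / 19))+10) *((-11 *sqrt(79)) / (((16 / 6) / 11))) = -71995 *sqrt(79) / 96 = -6665.68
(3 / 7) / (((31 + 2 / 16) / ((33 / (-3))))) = -88 / 581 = -0.15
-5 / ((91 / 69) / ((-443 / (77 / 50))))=7641750 / 7007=1090.59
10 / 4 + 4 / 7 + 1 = 57 / 14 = 4.07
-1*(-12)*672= 8064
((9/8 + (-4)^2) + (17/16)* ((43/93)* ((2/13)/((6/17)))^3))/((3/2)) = 1515158161/132400008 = 11.44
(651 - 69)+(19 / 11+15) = 6586 / 11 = 598.73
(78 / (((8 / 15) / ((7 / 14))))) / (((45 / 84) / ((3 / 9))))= 91 / 2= 45.50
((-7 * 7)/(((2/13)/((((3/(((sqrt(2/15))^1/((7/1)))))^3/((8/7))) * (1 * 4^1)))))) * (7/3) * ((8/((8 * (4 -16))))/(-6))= -160590885 * sqrt(30)/128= -6871816.43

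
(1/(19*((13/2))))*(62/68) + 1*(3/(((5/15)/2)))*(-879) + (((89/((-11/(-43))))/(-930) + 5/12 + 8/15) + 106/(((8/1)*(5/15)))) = -338956822772/21477885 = -15781.67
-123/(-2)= 123/2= 61.50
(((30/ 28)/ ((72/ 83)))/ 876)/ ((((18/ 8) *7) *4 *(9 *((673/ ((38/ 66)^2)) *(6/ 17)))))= 2546855/ 733872538675584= 0.00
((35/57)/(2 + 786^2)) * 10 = 175/17607243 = 0.00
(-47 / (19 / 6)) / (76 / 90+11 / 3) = -12690 / 3857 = -3.29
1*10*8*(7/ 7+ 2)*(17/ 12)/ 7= 340/ 7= 48.57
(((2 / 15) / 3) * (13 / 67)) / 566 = 13 / 853245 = 0.00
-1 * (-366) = 366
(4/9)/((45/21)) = 28/135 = 0.21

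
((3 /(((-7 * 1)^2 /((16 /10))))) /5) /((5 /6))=144 /6125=0.02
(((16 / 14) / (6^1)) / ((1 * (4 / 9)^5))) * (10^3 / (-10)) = -492075 / 448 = -1098.38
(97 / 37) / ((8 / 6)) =291 / 148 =1.97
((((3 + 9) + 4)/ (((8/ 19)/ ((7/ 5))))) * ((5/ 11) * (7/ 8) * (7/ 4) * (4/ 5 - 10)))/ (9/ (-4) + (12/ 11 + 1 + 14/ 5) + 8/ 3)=-449673/ 7006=-64.18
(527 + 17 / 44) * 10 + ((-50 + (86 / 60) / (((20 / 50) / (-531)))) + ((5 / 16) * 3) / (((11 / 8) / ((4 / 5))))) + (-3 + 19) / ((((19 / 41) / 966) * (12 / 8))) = 25556.61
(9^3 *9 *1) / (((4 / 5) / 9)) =295245 / 4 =73811.25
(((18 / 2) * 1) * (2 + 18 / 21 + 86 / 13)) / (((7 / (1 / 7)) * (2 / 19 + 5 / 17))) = 835278 / 191737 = 4.36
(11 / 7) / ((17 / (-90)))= -990 / 119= -8.32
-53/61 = -0.87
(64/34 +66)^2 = 1331716/289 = 4608.01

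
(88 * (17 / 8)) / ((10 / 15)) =561 / 2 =280.50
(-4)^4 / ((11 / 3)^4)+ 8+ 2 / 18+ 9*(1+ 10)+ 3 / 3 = 14432317 / 131769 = 109.53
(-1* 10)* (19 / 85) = -38 / 17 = -2.24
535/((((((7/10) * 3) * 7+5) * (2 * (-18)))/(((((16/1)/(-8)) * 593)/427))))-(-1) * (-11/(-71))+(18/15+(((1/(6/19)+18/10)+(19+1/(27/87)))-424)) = -42287902717/107504082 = -393.36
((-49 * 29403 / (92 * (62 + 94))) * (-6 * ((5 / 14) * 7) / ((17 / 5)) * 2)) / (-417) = -12006225 / 5652296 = -2.12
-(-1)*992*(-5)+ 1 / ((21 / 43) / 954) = -21046 / 7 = -3006.57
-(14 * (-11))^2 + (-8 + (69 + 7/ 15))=-354818/ 15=-23654.53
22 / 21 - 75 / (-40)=491 / 168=2.92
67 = 67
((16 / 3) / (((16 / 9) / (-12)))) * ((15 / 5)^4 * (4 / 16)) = -729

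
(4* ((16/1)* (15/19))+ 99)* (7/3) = 6629/19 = 348.89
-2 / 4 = -1 / 2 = -0.50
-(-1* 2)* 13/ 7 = 3.71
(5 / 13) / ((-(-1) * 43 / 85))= 0.76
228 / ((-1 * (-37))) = 228 / 37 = 6.16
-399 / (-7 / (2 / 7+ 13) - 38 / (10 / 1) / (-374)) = 69390090 / 89863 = 772.18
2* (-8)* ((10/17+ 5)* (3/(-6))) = 760/17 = 44.71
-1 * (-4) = 4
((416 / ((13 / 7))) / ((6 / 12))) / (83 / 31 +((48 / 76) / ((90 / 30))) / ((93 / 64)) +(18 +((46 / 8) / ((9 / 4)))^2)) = 667926 / 40781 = 16.38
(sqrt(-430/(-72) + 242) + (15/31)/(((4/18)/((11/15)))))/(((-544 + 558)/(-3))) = -sqrt(8927)/28 -297/868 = -3.72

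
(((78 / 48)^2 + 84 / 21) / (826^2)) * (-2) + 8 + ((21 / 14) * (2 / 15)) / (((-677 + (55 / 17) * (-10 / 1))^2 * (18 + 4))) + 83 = 15890466690466436809 / 174620550401010560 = 91.00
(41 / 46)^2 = 1681 / 2116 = 0.79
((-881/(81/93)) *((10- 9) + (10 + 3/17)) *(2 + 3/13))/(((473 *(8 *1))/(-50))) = 1881045125/5644782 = 333.24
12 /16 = 3 /4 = 0.75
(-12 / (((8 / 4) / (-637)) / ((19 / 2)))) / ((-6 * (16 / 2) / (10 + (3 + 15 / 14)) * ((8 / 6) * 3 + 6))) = -340613 / 320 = -1064.42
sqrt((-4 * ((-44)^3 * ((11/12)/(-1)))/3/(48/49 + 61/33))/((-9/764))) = 13552 * sqrt(28823619)/41157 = 1767.80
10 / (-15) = -2 / 3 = -0.67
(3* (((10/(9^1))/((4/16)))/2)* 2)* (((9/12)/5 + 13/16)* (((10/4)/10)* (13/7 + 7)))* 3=341/4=85.25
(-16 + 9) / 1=-7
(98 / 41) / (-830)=-49 / 17015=-0.00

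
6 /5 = 1.20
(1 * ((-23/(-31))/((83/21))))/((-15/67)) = -10787/12865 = -0.84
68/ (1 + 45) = 34/ 23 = 1.48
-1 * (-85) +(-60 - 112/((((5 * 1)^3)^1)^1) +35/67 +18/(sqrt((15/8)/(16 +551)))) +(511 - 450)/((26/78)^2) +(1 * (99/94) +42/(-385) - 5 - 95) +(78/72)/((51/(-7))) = 108 * sqrt(210)/5 +1257162488809/2649883500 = 787.44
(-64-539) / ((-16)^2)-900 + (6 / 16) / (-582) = -22407307 / 24832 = -902.36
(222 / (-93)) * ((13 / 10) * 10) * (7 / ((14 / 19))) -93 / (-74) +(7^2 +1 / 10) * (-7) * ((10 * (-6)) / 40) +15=5436787 / 22940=237.00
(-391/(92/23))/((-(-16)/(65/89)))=-25415/5696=-4.46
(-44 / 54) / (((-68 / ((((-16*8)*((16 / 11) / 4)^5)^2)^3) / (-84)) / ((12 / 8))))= -35494216806390423241907689750528 / 80901774155746070295136271949441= -0.44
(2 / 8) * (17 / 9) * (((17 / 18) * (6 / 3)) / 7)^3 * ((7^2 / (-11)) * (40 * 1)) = -835210 / 505197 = -1.65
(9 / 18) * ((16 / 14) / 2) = 2 / 7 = 0.29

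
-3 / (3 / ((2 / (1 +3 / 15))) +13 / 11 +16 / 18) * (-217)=322245 / 1916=168.19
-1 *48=-48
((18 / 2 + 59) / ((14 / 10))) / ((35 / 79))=5372 / 49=109.63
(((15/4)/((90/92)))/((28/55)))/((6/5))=6325/1008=6.27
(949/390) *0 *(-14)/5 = 0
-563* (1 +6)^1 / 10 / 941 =-0.42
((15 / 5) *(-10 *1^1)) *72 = -2160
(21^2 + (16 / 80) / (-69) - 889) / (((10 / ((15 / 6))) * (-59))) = 154561 / 81420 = 1.90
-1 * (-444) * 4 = 1776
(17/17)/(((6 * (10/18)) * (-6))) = -1/20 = -0.05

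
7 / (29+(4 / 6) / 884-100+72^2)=9282 / 6779839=0.00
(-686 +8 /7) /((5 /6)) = -28764 /35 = -821.83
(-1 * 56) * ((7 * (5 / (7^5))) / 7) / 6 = -20 / 7203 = -0.00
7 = 7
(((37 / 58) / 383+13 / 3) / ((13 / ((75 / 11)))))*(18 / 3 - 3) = 1969725 / 288782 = 6.82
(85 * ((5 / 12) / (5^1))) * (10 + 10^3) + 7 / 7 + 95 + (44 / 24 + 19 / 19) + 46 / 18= 65300 / 9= 7255.56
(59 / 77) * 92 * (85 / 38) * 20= 4613800 / 1463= 3153.66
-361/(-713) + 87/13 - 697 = -689.80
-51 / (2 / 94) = -2397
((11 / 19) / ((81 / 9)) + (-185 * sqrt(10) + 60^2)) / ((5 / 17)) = 10465387 / 855 - 629 * sqrt(10) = 10251.15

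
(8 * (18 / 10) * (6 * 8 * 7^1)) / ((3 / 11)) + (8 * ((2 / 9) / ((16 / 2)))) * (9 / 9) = 798346 / 45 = 17741.02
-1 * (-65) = 65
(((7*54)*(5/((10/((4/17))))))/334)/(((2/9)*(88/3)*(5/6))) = 0.02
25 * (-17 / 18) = -425 / 18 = -23.61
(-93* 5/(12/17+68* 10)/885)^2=277729/466144831504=0.00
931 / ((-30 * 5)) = -931 / 150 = -6.21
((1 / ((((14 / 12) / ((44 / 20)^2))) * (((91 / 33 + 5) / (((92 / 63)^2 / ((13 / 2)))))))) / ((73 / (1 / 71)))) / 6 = 704099 / 124799383800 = 0.00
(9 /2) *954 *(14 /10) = 30051 /5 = 6010.20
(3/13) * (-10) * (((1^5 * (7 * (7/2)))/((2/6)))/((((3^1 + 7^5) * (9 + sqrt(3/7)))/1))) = -9261/8216728 + 147 * sqrt(21)/8216728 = -0.00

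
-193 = -193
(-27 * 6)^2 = 26244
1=1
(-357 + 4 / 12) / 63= -1070 / 189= -5.66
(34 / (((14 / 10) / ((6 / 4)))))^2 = 65025 / 49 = 1327.04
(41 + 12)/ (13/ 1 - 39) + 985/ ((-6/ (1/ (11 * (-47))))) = -34699/ 20163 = -1.72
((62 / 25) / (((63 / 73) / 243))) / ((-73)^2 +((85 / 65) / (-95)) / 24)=724413456 / 5528304005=0.13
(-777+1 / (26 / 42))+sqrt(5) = -10080 / 13+sqrt(5) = -773.15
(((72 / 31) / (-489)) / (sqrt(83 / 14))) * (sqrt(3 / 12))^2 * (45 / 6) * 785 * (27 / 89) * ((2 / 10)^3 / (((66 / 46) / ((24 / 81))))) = -0.00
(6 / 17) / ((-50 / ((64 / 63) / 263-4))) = 66212 / 2347275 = 0.03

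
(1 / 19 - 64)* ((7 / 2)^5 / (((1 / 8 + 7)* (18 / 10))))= -3781575 / 1444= -2618.82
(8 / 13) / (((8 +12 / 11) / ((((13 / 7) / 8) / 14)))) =0.00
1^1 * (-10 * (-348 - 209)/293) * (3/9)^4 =5570/23733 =0.23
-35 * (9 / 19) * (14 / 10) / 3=-147 / 19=-7.74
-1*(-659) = 659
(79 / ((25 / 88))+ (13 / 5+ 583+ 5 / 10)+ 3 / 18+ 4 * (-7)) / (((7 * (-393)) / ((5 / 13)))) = -62726 / 536445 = -0.12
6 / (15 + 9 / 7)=7 / 19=0.37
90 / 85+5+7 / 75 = 7844 / 1275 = 6.15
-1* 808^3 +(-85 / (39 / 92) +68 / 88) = -452607279473 / 858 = -527514311.74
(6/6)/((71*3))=1/213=0.00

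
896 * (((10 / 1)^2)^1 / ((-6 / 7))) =-313600 / 3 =-104533.33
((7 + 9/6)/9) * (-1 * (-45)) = 85/2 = 42.50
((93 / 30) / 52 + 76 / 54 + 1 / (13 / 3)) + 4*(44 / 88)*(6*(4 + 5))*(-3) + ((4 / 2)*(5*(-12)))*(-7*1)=517.70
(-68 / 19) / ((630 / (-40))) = 272 / 1197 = 0.23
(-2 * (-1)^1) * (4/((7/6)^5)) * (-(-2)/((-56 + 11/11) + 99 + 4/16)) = 165888/991613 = 0.17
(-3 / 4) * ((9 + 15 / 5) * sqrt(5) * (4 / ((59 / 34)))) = -1224 * sqrt(5) / 59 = -46.39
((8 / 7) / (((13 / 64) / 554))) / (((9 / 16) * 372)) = 14.90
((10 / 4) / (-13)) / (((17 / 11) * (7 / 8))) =-220 / 1547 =-0.14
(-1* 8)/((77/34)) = -272/77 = -3.53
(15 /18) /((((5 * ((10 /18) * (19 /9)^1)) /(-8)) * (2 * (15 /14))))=-252 /475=-0.53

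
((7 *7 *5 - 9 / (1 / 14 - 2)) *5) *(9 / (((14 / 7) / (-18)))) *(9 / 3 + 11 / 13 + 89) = -122045805 / 13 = -9388138.85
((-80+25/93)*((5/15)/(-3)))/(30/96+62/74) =4389680/569997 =7.70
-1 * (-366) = 366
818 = 818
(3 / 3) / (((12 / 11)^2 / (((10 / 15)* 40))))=605 / 27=22.41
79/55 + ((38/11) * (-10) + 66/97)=-173007/5335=-32.43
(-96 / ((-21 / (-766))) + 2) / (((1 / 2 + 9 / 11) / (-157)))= 84616092 / 203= 416828.04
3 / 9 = 1 / 3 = 0.33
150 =150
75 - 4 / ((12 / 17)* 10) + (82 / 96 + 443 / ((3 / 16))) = 585109 / 240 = 2437.95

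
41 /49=0.84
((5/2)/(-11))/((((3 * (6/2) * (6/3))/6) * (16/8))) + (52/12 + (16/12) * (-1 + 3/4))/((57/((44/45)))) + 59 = 6662209/112860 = 59.03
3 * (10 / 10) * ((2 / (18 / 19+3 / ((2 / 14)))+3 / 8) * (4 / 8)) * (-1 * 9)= -13995 / 2224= -6.29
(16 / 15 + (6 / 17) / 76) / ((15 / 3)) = 10381 / 48450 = 0.21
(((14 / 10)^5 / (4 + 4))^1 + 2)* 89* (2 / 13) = 457371 / 12500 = 36.59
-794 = -794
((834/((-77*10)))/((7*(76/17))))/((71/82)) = -290649/7271110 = -0.04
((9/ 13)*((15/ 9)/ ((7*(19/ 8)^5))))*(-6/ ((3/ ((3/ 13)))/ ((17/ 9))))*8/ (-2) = 22282240/ 2929225117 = 0.01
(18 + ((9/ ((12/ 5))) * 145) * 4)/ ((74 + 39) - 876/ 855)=19.58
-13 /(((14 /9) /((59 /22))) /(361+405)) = -2643849 /154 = -17167.85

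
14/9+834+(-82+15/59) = 400273/531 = 753.81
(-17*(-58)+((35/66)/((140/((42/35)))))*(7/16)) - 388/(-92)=80168161/80960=990.22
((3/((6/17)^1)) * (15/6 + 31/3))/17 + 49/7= 161/12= 13.42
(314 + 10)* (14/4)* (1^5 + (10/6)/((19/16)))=51786/19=2725.58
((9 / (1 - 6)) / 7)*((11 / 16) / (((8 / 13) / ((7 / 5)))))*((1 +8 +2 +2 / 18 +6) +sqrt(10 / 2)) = -11011 / 1600 - 1287*sqrt(5) / 3200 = -7.78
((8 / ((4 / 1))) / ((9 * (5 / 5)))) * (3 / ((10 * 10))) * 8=4 / 75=0.05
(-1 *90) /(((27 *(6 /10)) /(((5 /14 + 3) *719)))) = -844825 /63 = -13409.92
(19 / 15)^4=2.57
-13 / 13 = -1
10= 10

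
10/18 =5/9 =0.56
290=290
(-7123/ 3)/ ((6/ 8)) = -28492/ 9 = -3165.78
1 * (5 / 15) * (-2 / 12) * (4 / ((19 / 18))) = -4 / 19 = -0.21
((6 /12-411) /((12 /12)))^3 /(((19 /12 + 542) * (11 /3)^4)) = -134473201623 /191006486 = -704.02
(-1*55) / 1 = -55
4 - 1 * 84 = -80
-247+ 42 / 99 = -8137 / 33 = -246.58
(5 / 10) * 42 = 21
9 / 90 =1 / 10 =0.10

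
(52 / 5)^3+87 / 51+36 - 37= 2391836 / 2125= 1125.57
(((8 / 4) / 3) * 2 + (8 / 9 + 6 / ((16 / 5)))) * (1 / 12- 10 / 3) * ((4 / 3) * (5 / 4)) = -19175 / 864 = -22.19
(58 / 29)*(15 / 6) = 5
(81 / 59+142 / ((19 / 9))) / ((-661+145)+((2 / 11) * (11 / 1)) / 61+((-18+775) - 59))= 4693401 / 12447584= 0.38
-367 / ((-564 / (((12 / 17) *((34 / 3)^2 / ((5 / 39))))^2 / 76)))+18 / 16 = 2294957591 / 535800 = 4283.24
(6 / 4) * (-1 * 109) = -327 / 2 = -163.50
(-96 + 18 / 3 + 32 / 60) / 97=-1342 / 1455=-0.92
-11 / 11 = -1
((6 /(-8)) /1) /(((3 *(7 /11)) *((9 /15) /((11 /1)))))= -605 /84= -7.20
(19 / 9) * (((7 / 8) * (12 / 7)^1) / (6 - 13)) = -19 / 42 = -0.45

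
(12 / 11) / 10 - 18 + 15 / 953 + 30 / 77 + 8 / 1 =-9.49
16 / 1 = 16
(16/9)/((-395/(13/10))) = -104/17775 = -0.01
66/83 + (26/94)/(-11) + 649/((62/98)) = 1365637044/1330241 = 1026.61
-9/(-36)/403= 1/1612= 0.00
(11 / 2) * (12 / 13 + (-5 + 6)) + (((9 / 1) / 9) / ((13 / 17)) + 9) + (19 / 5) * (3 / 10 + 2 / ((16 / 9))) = 68379 / 2600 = 26.30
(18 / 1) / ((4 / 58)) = 261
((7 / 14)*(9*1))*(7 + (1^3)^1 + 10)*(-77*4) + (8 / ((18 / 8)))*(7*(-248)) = -280084 / 9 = -31120.44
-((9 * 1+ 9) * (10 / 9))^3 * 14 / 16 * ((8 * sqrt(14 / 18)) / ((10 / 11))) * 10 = -543260.94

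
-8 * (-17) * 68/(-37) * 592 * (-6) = 887808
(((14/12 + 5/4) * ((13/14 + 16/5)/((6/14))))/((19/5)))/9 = 8381/12312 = 0.68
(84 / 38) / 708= 7 / 2242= 0.00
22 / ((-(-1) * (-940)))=-11 / 470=-0.02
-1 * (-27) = 27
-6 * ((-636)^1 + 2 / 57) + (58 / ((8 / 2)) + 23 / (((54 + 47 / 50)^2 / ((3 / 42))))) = 3830.29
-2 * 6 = -12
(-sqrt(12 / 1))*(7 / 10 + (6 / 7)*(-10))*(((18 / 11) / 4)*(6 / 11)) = 14877*sqrt(3) / 4235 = 6.08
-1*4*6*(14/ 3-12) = 176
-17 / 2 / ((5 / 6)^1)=-51 / 5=-10.20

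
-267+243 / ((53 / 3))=-13422 / 53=-253.25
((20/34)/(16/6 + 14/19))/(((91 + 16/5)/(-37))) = -17575/258893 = -0.07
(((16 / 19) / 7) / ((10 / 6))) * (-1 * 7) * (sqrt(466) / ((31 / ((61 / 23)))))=-2928 * sqrt(466) / 67735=-0.93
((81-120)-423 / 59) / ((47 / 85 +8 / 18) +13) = -520965 / 157943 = -3.30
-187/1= -187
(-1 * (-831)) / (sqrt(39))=277 * sqrt(39) / 13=133.07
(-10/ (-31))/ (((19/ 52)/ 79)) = 41080/ 589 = 69.75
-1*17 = -17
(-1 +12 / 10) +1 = 6 / 5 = 1.20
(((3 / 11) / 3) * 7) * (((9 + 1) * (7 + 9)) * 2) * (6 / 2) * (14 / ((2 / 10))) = 470400 / 11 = 42763.64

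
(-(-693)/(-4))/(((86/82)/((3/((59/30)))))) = -1278585/5074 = -251.99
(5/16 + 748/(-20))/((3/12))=-2967/20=-148.35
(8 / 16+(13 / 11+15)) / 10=367 / 220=1.67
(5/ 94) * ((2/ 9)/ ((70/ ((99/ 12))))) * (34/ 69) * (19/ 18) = 3553/ 4903416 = 0.00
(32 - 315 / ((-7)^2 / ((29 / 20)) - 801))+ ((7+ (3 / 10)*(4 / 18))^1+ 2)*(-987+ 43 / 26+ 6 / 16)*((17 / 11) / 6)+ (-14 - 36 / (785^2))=-80527563359543251 / 35290543924350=-2281.85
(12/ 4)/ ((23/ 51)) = 153/ 23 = 6.65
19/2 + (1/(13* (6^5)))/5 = 4801681/505440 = 9.50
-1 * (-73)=73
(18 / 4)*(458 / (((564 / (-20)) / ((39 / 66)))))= -44655 / 1034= -43.19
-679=-679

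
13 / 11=1.18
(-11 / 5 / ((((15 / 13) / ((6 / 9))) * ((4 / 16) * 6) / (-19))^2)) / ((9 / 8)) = -85900672 / 820125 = -104.74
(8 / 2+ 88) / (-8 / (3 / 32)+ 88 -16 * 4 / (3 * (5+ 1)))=-207 / 2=-103.50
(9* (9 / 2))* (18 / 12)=60.75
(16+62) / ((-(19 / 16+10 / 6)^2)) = -179712 / 18769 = -9.57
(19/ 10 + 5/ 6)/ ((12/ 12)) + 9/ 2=217/ 30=7.23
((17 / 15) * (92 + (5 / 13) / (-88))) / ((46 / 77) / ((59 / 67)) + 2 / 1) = 246303701 / 6327360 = 38.93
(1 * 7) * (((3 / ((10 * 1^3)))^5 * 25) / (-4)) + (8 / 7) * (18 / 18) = 116093 / 112000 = 1.04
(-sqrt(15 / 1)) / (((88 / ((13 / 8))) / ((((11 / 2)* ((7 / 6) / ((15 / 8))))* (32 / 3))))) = -2.61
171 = 171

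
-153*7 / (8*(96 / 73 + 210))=-8687 / 13712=-0.63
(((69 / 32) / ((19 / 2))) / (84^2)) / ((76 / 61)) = 1403 / 54340608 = 0.00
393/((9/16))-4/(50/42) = 695.31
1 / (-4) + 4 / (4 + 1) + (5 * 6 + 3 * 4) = 851 / 20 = 42.55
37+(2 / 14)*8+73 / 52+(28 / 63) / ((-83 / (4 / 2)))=10750153 / 271908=39.54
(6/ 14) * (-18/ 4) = -27/ 14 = -1.93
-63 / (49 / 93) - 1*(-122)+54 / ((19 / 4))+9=3032 / 133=22.80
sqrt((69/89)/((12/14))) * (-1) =-sqrt(28658)/178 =-0.95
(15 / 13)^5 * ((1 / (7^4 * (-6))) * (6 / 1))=-0.00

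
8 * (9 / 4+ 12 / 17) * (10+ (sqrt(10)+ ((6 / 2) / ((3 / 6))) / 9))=402 * sqrt(10) / 17+ 4288 / 17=327.01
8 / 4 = 2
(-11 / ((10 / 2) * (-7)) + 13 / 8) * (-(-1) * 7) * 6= 1629 / 20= 81.45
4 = 4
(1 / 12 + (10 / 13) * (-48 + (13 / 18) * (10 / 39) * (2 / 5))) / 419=-51643 / 588276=-0.09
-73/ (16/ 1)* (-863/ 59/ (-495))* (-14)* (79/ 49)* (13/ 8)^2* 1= 841099649/ 104670720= 8.04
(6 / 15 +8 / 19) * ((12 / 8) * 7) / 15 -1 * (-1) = 748 / 475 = 1.57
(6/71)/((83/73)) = 438/5893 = 0.07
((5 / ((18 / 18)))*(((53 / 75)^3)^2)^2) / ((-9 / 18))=-0.16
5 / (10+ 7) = 0.29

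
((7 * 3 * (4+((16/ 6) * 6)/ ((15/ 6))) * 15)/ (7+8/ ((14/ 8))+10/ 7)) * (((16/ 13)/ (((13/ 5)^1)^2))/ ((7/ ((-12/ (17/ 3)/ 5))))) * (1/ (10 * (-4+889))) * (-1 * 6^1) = 20736/ 11017955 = 0.00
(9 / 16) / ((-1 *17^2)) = -9 / 4624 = -0.00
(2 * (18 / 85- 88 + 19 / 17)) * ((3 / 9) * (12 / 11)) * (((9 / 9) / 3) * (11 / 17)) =-58936 / 4335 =-13.60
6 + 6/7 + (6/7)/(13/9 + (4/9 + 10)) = 5190/749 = 6.93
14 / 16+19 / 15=257 / 120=2.14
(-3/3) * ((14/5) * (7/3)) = -98/15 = -6.53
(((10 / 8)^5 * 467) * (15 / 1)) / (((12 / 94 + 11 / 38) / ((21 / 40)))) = 16420595625 / 610304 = 26905.60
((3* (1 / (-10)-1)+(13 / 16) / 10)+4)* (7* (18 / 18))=175 / 32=5.47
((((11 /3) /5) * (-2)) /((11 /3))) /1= -2 /5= -0.40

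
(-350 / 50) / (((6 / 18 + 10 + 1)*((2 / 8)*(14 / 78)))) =-234 / 17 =-13.76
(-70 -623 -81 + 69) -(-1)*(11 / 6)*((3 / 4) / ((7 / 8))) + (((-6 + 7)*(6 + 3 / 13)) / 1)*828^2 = 4271012.26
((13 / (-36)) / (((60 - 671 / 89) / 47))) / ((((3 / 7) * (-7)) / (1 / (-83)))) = -54379 / 41852916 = -0.00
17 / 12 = 1.42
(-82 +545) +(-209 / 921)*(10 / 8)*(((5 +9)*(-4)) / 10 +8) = 141932 / 307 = 462.32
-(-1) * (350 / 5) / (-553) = -10 / 79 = -0.13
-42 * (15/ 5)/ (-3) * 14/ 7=84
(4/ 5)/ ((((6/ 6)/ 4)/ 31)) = 496/ 5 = 99.20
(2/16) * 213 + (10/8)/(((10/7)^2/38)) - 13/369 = 184001/3690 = 49.86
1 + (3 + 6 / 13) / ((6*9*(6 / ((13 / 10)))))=73 / 72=1.01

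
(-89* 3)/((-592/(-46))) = -6141/296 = -20.75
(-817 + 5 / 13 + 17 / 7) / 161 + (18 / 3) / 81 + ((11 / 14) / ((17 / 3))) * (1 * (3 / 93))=-2075732507 / 416938158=-4.98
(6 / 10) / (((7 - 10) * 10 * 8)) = -1 / 400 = -0.00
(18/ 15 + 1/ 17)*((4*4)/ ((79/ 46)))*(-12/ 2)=-472512/ 6715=-70.37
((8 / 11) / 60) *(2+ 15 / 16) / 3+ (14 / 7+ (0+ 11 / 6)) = 15227 / 3960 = 3.85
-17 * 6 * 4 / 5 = -408 / 5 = -81.60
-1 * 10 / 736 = -0.01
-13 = -13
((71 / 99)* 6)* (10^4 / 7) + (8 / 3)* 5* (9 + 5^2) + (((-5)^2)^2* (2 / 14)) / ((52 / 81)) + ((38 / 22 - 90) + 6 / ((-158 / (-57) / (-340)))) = 1871128409 / 316316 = 5915.38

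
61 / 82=0.74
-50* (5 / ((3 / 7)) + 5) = -2500 / 3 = -833.33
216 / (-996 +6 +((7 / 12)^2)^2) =-4478976 / 20526239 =-0.22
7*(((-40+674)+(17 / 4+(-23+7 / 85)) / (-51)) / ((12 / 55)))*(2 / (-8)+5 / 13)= 5928949873 / 2164032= 2739.77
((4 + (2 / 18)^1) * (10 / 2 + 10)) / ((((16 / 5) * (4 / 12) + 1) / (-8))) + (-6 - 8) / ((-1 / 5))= -5230 / 31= -168.71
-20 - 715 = -735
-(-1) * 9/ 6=3/ 2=1.50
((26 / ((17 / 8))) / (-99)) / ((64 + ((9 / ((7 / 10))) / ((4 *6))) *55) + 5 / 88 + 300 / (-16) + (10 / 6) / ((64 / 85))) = -0.00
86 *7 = 602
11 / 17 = 0.65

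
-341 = -341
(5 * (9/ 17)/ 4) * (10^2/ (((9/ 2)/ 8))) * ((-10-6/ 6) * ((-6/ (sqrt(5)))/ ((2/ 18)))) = 31252.34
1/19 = 0.05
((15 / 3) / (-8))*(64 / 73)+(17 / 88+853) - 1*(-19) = 5599449 / 6424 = 871.65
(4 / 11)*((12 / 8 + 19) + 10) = 122 / 11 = 11.09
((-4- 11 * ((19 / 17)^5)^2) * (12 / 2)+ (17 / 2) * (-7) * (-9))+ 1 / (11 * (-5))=68914323789326827 / 221759329049390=310.76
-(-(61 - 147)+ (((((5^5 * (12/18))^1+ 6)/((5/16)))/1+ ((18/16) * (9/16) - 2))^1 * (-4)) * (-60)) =-12834927/8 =-1604365.88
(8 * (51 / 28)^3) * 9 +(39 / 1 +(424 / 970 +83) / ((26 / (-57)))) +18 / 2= 5193043887 / 17300920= 300.16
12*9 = 108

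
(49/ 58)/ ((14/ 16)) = 28/ 29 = 0.97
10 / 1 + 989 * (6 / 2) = 2977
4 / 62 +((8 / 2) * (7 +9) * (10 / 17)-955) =-483411 / 527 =-917.29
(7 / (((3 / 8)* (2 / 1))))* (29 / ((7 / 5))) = 580 / 3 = 193.33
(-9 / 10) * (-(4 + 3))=63 / 10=6.30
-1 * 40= -40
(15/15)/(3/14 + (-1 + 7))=14/87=0.16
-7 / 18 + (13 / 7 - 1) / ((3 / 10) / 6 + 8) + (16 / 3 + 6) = 224179 / 20286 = 11.05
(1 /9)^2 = 1 /81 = 0.01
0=0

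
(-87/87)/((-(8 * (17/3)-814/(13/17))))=-39/39746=-0.00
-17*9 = -153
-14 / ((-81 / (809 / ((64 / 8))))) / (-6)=-5663 / 1944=-2.91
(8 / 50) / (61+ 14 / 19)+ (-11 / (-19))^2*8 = 28414036 / 10586325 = 2.68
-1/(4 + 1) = -0.20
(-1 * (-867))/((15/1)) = 289/5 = 57.80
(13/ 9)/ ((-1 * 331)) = -13/ 2979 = -0.00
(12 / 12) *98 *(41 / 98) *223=9143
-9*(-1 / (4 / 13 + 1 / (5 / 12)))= 585 / 176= 3.32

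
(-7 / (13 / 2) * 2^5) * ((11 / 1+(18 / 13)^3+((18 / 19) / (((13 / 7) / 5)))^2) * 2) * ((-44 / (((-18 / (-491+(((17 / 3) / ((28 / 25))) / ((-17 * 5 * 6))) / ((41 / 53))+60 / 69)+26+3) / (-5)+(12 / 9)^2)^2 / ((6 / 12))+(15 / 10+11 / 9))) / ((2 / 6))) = 415621495836120669300417279513600 / 79757647909148423775162644029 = 5211.06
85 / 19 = 4.47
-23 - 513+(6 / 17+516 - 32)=-878 / 17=-51.65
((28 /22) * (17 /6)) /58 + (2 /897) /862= 15336049 /246655266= 0.06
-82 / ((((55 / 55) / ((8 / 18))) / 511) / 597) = -33353992 / 3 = -11117997.33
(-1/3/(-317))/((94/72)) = 12/14899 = 0.00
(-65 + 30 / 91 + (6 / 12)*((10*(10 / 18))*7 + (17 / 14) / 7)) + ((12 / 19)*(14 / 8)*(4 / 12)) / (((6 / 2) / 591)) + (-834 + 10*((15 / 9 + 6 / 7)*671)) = 7027186507 / 435708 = 16128.20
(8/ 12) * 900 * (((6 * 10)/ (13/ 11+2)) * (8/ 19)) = 633600/ 133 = 4763.91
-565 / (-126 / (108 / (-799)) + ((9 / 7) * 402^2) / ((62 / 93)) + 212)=-23730 / 13137979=-0.00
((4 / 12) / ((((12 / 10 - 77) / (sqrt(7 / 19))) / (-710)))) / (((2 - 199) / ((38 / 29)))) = -0.01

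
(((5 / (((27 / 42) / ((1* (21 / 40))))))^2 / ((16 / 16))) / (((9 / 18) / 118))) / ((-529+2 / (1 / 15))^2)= 141659 / 8964036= 0.02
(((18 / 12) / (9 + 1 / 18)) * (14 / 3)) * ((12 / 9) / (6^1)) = 28 / 163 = 0.17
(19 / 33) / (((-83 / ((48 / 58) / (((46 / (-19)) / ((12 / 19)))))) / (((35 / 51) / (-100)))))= -0.00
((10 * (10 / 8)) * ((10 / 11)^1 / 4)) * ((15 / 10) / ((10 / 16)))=75 / 11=6.82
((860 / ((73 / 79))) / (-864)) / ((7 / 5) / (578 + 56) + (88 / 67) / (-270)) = 405.51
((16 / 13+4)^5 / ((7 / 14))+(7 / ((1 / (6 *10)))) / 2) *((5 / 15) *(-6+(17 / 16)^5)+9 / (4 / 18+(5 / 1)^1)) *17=23891.98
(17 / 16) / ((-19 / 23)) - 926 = -281895 / 304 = -927.29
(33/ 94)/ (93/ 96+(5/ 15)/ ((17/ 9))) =8976/ 29281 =0.31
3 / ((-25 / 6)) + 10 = 232 / 25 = 9.28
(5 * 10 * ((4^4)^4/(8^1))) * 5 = 134217728000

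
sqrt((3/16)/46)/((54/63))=7 *sqrt(138)/1104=0.07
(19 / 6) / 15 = 19 / 90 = 0.21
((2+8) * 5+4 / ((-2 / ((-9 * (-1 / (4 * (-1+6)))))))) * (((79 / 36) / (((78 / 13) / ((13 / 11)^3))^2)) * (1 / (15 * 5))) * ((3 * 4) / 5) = 187227094301 / 717482205000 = 0.26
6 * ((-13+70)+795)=5112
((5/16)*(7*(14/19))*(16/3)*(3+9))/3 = 1960/57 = 34.39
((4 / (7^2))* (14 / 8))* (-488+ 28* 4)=-376 / 7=-53.71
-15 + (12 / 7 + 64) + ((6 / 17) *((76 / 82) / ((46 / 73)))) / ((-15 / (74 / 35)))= 142069849 / 2805425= 50.64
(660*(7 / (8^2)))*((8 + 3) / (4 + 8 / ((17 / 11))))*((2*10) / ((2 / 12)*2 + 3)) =215985 / 416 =519.19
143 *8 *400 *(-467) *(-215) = 45945328000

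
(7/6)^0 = 1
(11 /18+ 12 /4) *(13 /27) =845 /486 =1.74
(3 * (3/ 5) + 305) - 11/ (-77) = 10743/ 35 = 306.94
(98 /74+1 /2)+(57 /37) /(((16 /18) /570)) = 989.70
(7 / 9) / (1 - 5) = -7 / 36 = -0.19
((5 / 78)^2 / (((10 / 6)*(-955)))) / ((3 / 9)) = -1 / 129116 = -0.00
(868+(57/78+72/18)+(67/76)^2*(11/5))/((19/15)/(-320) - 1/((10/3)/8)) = -19697998020/54152527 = -363.75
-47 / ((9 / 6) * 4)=-7.83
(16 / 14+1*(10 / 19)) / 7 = 222 / 931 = 0.24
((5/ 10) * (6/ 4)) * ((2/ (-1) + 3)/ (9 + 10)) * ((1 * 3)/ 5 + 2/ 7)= 93/ 2660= 0.03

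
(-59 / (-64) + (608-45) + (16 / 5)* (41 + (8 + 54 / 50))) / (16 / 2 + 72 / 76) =110075037 / 1360000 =80.94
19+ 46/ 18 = 194/ 9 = 21.56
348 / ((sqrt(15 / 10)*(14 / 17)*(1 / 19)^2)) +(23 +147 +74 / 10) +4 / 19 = 16873 / 95 +355946*sqrt(6) / 7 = 124732.76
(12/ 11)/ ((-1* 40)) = -3/ 110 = -0.03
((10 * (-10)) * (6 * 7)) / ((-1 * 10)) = 420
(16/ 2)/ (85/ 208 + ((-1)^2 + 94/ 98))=81536/ 24133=3.38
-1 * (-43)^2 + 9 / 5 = -9236 / 5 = -1847.20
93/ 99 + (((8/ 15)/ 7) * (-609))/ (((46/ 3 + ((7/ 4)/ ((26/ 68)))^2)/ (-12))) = 17974651/ 1103685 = 16.29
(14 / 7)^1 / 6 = 1 / 3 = 0.33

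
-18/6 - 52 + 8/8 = -54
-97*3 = -291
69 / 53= 1.30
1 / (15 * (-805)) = -1 / 12075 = -0.00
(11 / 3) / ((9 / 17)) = 187 / 27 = 6.93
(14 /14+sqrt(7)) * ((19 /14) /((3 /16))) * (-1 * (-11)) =1672 /21+1672 * sqrt(7) /21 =290.27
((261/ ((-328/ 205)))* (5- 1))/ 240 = -87/ 32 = -2.72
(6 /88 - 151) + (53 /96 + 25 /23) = -3626023 /24288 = -149.29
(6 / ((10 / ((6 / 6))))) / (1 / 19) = 57 / 5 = 11.40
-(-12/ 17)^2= -144/ 289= -0.50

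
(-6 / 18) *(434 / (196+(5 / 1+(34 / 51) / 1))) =-434 / 605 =-0.72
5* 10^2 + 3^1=503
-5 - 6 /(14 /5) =-50 /7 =-7.14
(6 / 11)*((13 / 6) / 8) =13 / 88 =0.15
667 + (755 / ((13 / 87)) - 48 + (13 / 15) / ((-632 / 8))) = 87372251 / 15405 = 5671.68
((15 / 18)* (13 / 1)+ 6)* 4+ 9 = 229 / 3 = 76.33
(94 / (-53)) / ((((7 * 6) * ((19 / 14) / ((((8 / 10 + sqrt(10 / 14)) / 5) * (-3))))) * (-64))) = -47 * sqrt(35) / 1127840 - 47 / 201400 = -0.00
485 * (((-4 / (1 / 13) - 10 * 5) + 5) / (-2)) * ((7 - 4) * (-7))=-987945 / 2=-493972.50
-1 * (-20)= 20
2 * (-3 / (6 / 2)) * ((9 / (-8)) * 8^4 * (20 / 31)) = 184320 / 31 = 5945.81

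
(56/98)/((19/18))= 0.54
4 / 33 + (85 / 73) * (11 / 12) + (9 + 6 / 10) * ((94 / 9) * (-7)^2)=78922939 / 16060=4914.26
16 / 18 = 8 / 9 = 0.89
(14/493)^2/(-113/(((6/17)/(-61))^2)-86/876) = -515088/2156019416014811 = -0.00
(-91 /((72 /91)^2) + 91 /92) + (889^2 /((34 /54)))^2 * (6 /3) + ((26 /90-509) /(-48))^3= 1649087454668962815633737 /523331604000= 3151132937633.48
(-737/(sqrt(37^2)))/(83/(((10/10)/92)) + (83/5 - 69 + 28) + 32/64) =-7370/2816477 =-0.00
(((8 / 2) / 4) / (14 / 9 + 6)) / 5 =9 / 340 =0.03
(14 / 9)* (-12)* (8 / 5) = -448 / 15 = -29.87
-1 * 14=-14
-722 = -722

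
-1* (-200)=200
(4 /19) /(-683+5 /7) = -7 /22686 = -0.00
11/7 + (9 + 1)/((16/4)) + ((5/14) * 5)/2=139/28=4.96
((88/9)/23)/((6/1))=44/621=0.07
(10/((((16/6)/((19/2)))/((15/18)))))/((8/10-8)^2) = 11875/20736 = 0.57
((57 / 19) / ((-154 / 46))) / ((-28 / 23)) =1587 / 2156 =0.74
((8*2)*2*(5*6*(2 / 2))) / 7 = 960 / 7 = 137.14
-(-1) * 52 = 52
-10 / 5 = -2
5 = 5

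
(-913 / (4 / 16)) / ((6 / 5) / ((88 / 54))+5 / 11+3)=-401720 / 461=-871.41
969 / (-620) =-969 / 620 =-1.56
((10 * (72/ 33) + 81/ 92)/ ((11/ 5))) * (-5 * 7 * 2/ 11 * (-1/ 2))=4019925/ 122452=32.83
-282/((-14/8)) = 1128/7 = 161.14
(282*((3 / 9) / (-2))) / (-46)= 47 / 46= 1.02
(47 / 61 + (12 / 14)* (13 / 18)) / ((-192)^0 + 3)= 445 / 1281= 0.35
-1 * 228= -228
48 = 48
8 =8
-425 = -425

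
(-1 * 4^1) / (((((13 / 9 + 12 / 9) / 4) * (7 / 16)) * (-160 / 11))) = 792 / 875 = 0.91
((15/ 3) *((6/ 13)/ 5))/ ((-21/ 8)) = -16/ 91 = -0.18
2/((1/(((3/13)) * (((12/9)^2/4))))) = 8/39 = 0.21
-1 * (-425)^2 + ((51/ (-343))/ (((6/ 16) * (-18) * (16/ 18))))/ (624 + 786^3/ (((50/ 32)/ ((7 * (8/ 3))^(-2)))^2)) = -1226327249871250/ 6789355017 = -180625.00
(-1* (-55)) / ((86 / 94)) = 2585 / 43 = 60.12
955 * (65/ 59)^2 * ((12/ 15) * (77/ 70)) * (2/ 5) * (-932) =-1323697232/ 3481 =-380263.50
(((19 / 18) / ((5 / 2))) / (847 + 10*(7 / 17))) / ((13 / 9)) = 323 / 940485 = 0.00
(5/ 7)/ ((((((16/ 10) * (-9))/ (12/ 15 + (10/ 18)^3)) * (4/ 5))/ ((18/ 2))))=-0.54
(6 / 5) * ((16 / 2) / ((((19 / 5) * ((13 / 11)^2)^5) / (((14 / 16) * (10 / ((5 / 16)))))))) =34859898663744 / 2619311345131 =13.31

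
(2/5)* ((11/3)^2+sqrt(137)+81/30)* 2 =4* sqrt(137)/5+2906/225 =22.28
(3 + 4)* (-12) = -84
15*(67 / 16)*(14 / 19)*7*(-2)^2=49245 / 38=1295.92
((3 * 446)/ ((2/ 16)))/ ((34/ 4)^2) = 42816/ 289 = 148.15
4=4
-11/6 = -1.83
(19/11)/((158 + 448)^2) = 19/4039596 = 0.00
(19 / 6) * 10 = 95 / 3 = 31.67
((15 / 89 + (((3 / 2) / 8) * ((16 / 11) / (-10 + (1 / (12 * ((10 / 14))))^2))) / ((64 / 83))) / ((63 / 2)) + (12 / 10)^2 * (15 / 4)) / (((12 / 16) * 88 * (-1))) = -39943532611 / 487816961940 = -0.08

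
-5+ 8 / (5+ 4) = -37 / 9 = -4.11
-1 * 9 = -9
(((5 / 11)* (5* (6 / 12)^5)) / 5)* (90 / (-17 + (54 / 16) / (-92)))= -10350 / 137929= -0.08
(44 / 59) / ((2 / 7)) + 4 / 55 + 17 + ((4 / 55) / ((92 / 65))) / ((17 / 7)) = 25000406 / 1268795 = 19.70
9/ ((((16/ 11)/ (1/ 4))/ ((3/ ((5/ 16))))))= 14.85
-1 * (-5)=5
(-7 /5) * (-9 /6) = 21 /10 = 2.10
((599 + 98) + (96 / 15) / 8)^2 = 12173121 / 25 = 486924.84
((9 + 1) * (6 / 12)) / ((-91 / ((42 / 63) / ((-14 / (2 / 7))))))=10 / 13377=0.00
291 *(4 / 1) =1164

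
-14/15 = -0.93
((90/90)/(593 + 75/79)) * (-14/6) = -553/140766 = -0.00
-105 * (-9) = 945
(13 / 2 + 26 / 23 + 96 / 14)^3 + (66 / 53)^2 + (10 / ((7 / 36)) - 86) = 282075123763921 / 93781970632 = 3007.78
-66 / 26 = -33 / 13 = -2.54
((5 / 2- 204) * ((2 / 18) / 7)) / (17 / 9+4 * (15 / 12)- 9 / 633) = -0.47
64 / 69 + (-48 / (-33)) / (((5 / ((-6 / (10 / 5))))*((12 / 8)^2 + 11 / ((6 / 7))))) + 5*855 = 2937073501 / 686895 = 4275.87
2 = 2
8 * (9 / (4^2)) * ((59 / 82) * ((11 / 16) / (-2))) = -5841 / 5248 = -1.11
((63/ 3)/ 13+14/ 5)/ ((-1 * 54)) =-287/ 3510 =-0.08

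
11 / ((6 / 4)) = 22 / 3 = 7.33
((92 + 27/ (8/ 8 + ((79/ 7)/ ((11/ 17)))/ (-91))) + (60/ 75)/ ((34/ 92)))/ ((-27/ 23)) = -156951287/ 1444320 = -108.67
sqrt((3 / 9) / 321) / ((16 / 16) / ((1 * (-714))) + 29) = 238 * sqrt(107) / 2215435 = 0.00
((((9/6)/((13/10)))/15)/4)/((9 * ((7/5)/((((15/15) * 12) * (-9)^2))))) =135/91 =1.48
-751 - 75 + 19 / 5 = -4111 / 5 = -822.20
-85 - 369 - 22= -476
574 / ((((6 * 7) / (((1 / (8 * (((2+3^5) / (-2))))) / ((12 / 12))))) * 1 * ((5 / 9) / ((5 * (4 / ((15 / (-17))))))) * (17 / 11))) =451 / 1225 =0.37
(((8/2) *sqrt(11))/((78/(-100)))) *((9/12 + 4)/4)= -475 *sqrt(11)/78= -20.20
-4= -4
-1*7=-7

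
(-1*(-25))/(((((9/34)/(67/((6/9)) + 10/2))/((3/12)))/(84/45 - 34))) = -4322335/54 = -80043.24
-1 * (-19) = 19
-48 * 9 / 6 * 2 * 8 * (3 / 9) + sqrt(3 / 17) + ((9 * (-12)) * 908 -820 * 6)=-103368 + sqrt(51) / 17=-103367.58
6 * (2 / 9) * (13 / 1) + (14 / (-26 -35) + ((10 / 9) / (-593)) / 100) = 55682639 / 3255570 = 17.10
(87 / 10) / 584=87 / 5840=0.01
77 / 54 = 1.43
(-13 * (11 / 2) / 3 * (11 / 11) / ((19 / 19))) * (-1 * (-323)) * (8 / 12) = -46189 / 9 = -5132.11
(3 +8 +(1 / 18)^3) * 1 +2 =75817 / 5832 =13.00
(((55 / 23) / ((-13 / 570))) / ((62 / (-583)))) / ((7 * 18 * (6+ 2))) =3046175 / 3114384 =0.98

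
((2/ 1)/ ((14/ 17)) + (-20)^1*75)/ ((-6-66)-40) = 10483/ 784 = 13.37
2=2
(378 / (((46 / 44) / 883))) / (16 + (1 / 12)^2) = 19945.22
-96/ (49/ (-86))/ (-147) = -2752/ 2401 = -1.15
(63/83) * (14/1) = 882/83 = 10.63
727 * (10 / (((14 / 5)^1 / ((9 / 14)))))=1669.13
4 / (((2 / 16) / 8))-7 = 249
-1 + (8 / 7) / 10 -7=-276 / 35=-7.89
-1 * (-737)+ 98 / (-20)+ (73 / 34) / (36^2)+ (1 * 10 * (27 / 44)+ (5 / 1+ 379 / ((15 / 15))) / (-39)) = 22948539331 / 31505760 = 728.39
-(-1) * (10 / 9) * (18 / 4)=5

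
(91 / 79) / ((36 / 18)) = 0.58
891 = 891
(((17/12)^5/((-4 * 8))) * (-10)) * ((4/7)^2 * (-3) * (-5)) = 35496425/4064256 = 8.73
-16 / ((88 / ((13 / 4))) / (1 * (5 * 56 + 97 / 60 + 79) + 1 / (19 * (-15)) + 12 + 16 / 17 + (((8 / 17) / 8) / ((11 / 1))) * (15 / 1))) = -345156123 / 1563320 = -220.78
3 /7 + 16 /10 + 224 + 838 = 37241 /35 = 1064.03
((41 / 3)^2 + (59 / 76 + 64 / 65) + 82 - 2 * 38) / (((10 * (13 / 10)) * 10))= 8649191 / 5779800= 1.50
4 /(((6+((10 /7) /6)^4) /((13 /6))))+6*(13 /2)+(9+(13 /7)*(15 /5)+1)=457787716 /8172577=56.02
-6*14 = -84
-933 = -933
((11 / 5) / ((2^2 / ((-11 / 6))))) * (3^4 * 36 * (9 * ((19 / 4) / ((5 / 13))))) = -65362869 / 200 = -326814.34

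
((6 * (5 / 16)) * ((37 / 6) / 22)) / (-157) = -185 / 55264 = -0.00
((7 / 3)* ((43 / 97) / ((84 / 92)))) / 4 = 989 / 3492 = 0.28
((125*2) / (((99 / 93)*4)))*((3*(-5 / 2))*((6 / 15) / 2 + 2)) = -3875 / 4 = -968.75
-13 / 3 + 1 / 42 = -181 / 42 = -4.31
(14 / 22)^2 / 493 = 49 / 59653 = 0.00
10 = 10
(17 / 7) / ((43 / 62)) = 1054 / 301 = 3.50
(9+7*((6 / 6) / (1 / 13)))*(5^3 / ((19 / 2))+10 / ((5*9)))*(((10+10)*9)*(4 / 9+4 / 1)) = 183040000 / 171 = 1070409.36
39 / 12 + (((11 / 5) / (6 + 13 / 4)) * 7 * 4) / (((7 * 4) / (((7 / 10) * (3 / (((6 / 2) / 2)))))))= 3.58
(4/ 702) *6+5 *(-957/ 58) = -19297/ 234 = -82.47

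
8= 8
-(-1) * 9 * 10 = 90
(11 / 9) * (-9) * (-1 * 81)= 891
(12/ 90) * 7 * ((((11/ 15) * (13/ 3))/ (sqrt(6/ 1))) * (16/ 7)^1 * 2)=4576 * sqrt(6)/ 2025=5.54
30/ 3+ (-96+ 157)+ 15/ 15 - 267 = -195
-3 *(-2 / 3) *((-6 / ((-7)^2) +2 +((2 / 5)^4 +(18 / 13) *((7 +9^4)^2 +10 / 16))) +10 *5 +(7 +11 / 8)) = 190241526582161 / 1592500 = 119460927.21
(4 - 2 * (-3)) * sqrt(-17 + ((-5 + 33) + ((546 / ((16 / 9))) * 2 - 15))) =5 * sqrt(2441) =247.03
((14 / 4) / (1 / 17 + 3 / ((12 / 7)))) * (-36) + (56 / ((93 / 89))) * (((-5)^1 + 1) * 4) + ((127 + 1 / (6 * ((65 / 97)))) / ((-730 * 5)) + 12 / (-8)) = -928.66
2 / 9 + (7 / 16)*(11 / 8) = 949 / 1152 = 0.82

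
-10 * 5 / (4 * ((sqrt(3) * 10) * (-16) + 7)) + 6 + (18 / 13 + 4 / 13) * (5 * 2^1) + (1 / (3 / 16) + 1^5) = 2000 * sqrt(3) / 76751 + 175152607 / 5986578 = 29.30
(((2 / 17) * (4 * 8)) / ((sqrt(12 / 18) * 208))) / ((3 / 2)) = 4 * sqrt(6) / 663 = 0.01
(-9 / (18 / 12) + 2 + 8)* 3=12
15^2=225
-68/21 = -3.24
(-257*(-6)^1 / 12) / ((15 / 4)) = 514 / 15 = 34.27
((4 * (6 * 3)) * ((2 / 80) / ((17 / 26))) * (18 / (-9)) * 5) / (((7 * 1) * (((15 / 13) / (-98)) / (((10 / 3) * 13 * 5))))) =1230320 / 17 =72371.76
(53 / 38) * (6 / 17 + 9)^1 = 13.04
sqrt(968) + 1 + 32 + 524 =22 * sqrt(2) + 557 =588.11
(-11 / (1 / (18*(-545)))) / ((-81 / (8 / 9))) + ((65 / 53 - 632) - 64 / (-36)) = -7784039 / 4293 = -1813.19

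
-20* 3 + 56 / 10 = -272 / 5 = -54.40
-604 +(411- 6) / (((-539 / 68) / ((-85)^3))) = 16912676944 / 539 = 31377879.30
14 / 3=4.67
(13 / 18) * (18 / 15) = 13 / 15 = 0.87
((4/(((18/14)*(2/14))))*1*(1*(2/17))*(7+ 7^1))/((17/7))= 38416/2601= 14.77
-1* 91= -91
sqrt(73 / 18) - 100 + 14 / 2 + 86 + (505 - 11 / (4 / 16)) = sqrt(146) / 6 + 454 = 456.01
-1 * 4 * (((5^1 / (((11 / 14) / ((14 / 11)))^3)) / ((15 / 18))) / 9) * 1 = -60236288 / 5314683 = -11.33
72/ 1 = 72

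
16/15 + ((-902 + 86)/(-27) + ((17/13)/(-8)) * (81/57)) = 2761553/88920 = 31.06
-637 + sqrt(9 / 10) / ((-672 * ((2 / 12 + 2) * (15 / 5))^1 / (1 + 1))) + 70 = -567-sqrt(10) / 7280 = -567.00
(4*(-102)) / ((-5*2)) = 204 / 5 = 40.80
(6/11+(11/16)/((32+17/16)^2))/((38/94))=79006154/58486769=1.35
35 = 35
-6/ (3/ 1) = -2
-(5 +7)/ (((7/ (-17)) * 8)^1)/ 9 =0.40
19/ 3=6.33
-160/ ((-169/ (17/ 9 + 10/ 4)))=4.16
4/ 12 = 0.33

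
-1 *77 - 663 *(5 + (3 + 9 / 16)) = -92063 / 16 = -5753.94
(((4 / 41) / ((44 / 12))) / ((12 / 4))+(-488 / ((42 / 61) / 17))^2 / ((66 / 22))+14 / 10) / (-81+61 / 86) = -12416013483753826 / 20600135325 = -602715.14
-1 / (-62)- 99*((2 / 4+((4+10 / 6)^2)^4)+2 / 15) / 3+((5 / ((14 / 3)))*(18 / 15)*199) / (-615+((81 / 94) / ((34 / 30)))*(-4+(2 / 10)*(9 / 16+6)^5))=-11465749838243549701570112 / 326788626458035035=-35086134.92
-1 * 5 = -5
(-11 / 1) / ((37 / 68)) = -748 / 37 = -20.22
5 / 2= 2.50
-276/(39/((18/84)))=-138/91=-1.52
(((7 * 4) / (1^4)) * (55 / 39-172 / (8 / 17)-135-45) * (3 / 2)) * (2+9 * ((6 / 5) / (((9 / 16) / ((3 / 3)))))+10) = -3564876 / 5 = -712975.20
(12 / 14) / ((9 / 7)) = 0.67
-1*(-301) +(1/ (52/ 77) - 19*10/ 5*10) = -4031/ 52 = -77.52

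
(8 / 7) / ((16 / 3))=3 / 14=0.21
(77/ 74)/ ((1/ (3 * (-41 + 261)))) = 25410/ 37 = 686.76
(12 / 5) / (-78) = -2 / 65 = -0.03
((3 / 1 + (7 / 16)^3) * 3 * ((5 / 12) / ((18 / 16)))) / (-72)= -0.05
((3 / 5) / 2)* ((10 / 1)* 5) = 15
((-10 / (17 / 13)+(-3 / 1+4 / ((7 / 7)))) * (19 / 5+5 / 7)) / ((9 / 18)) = -35708 / 595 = -60.01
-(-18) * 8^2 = 1152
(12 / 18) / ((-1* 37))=-2 / 111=-0.02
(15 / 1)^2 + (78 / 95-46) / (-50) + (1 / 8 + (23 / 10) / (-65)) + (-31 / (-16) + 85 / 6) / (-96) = 32128637369 / 142272000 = 225.83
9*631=5679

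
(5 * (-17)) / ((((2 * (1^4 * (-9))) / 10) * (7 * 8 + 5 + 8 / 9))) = 425 / 557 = 0.76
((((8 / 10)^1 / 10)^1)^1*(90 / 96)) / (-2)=-3 / 80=-0.04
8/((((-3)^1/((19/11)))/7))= -1064/33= -32.24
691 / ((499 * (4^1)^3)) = 691 / 31936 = 0.02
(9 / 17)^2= 81 / 289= 0.28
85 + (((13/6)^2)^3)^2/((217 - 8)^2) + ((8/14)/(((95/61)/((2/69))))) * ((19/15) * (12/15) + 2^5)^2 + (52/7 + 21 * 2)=999597600619270455763/6834164600102400000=146.26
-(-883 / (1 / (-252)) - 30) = -222486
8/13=0.62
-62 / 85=-0.73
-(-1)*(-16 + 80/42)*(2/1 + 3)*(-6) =2960/7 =422.86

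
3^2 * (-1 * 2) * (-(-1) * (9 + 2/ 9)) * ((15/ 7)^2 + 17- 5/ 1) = -134958/ 49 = -2754.24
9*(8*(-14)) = -1008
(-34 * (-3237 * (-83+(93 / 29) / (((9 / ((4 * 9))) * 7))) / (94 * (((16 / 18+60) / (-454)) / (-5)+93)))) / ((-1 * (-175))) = -1852414317819 / 317328078515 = -5.84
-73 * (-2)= 146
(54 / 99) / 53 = 6 / 583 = 0.01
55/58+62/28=642/203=3.16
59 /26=2.27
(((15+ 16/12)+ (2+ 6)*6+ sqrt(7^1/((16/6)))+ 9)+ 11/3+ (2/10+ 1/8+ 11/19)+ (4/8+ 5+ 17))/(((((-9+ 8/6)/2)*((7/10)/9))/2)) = -294327/437-270*sqrt(42)/161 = -684.39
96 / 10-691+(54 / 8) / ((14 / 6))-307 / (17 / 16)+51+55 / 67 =-146005949 / 159460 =-915.63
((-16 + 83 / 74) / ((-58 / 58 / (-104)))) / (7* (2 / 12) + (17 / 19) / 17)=-6526728 / 5143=-1269.05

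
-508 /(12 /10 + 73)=-2540 /371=-6.85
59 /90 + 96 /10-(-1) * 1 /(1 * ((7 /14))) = 1103 /90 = 12.26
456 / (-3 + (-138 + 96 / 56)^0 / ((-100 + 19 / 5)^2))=-52750308 / 347029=-152.01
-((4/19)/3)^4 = -256/10556001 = -0.00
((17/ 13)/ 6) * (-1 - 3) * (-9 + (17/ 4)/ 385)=235331/ 30030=7.84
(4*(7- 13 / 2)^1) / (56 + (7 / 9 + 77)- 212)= -9 / 352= -0.03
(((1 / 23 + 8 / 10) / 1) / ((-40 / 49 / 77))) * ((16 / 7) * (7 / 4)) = -365981 / 1150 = -318.24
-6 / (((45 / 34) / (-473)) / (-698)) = -22450472 / 15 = -1496698.13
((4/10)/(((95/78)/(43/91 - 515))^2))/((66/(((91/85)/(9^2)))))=113999583568/7974264375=14.30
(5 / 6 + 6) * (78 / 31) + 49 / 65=36164 / 2015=17.95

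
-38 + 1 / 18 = -683 / 18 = -37.94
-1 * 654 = -654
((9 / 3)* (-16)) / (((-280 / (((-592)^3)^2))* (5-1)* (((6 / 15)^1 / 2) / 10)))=645686192410460160 / 7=92240884630065737.14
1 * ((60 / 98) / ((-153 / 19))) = -190 / 2499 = -0.08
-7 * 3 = -21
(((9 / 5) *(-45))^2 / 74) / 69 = 2187 / 1702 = 1.28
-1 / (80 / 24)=-3 / 10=-0.30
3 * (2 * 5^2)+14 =164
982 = 982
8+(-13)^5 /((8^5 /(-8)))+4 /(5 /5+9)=2028497 /20480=99.05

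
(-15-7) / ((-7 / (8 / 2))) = 88 / 7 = 12.57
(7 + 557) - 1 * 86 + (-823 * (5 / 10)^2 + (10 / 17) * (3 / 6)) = 18533 / 68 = 272.54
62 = 62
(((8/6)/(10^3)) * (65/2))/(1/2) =13/150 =0.09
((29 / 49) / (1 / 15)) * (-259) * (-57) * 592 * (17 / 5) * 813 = 1501263777456 / 7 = 214466253922.29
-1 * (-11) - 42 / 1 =-31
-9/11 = -0.82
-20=-20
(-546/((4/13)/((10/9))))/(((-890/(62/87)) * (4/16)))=146692/23229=6.32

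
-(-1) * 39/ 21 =13/ 7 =1.86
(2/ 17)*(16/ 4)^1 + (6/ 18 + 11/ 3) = 76/ 17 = 4.47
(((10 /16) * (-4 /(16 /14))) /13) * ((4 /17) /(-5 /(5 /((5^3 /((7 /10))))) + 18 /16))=490 /2196077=0.00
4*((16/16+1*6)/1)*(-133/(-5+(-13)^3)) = 1862/1101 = 1.69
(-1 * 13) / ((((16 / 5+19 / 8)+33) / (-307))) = 103.46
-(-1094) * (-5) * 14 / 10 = -7658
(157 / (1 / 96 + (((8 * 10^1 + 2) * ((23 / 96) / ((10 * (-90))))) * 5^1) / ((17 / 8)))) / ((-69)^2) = -1281120 / 1590703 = -0.81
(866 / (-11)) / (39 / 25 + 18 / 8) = -86600 / 4191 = -20.66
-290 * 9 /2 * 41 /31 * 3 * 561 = -90048915 /31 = -2904803.71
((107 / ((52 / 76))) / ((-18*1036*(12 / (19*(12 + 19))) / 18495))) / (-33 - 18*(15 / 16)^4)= 839930209280 / 5174974623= 162.31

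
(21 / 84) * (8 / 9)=2 / 9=0.22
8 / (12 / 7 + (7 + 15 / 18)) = 336 / 401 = 0.84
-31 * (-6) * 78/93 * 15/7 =2340/7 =334.29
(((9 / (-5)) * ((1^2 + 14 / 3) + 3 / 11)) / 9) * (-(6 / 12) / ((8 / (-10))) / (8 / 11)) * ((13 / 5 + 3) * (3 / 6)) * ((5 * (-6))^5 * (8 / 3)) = 185220000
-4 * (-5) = 20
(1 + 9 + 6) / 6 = 8 / 3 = 2.67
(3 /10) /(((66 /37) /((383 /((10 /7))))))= 99197 /2200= 45.09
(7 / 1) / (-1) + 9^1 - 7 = -5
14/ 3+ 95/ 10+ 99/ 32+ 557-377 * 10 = -306791/ 96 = -3195.74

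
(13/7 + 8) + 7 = 118/7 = 16.86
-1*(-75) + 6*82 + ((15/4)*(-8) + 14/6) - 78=1384/3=461.33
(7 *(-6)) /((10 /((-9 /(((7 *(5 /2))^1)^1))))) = 54 /25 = 2.16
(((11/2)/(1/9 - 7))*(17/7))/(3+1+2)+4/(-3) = -8627/5208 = -1.66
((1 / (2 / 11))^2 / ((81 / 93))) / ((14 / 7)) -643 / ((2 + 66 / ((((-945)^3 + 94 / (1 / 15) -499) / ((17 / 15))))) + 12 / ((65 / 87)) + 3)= -63173000570413 / 4798978569432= -13.16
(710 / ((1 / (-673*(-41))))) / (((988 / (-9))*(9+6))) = -5877309 / 494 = -11897.39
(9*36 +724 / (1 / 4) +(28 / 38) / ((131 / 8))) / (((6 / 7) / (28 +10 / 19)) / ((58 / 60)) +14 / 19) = 110228062749 / 26287508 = 4193.17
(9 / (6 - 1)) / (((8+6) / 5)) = 9 / 14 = 0.64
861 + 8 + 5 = 874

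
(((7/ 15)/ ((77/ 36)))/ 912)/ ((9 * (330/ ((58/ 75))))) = 0.00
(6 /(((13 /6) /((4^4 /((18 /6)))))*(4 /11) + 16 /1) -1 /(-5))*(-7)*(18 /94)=-4081203 /5297135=-0.77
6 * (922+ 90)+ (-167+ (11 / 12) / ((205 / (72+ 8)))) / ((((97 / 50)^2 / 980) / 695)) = -34894239581896 / 1157307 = -30151238.68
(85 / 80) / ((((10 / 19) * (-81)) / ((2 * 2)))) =-323 / 3240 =-0.10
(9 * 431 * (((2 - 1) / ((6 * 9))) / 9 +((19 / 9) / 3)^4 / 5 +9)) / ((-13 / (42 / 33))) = -145121522539 / 42220035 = -3437.27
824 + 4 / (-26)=10710 / 13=823.85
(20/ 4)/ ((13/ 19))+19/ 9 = 1102/ 117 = 9.42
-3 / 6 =-1 / 2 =-0.50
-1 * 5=-5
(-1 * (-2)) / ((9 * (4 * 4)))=1 / 72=0.01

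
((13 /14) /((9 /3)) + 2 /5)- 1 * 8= -1531 /210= -7.29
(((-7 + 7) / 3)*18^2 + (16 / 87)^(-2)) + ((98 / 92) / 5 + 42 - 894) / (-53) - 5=63408063 / 1560320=40.64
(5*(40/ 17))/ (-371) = -200/ 6307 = -0.03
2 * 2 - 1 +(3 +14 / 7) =8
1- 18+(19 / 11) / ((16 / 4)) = -729 / 44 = -16.57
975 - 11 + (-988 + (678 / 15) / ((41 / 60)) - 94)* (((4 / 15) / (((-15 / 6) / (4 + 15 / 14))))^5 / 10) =6465560126104708 / 6674431640625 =968.71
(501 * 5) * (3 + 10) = 32565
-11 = -11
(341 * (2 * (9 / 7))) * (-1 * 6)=-36828 / 7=-5261.14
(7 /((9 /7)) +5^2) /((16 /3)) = 137 /24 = 5.71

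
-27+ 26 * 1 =-1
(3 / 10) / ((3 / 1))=1 / 10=0.10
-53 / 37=-1.43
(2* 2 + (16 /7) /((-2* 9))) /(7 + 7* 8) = 0.06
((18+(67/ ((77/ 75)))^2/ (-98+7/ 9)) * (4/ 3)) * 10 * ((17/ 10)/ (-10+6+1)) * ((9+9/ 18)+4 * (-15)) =-408642566/ 41503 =-9846.10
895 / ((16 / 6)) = 2685 / 8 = 335.62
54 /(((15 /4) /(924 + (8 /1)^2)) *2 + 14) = 106704 /27679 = 3.86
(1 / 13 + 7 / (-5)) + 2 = 44 / 65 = 0.68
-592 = -592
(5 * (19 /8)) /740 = 19 /1184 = 0.02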